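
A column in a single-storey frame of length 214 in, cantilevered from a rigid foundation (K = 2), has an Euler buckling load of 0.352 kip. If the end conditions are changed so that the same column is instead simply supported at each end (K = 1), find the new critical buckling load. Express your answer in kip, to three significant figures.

P_cr ≈ 1.41 kip

P_cr ∝ 1/K², so P_cr,new = P_cr,old × (K_old/K_new)² = 0.352 × (2/1)²
= 0.352 × 4.000 = 1.41 kip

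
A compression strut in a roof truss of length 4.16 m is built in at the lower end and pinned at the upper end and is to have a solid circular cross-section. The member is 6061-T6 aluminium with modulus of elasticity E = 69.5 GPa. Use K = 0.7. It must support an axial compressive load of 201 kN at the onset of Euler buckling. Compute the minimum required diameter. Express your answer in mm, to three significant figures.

L_e = K·L = 0.7 × 4.16 = 2.912 m
Required I = P_cr·L_e²/(π²E) = 2.010×10^5 × 2.912² / (π² × 6.95×10^10) = 2.485×10^-6 m⁴
I_req = 2.485×10^6 mm⁴
Solid circle: I = πd⁴/64  ⇒  d = (64I/π)^(1/4) = (64×2.485×10^6/π)^(1/4) = 84.3 mm

d ≈ 84.3 mm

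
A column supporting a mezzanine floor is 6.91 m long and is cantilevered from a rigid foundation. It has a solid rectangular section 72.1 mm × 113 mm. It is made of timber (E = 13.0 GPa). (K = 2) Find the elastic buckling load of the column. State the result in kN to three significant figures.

Buckling occurs about the weak axis: I_min = h·b³/12 with b = 72.1 mm (the shorter side).
I_min = 113×72.1³/12 = 3.529×10^6 mm⁴
I = 3.529×10^6 mm⁴ = 3.529×10^-6 m⁴
Effective length L_e = K·L = 2 × 6.91 = 13.82 m
P_cr = π²EI / L_e² = π² × 13.0×10⁹ × 3.529×10^-6 / 13.82² = 2.371×10^3 N

P_cr ≈ 2.37 kN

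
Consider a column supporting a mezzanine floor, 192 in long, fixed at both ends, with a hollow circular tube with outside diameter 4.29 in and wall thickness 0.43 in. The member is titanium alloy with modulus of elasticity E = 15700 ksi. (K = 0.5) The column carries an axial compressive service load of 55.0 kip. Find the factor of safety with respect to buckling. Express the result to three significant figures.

Inner diameter d_i = 4.29 − 2×0.43 = 3.430 in
I = π(d_o⁴ − d_i⁴)/64 = π(4.29⁴ − 3.430⁴)/64 = 9.832 in⁴
Effective length L_e = K·L = 0.5 × 192 = 96.00 in
P_cr = π²EI / L_e² = π² × 15700×10³ × 9.832 / 96.00² = 1.653×10^5 lb
Factor of safety n = P_cr / P = 165.31 / 55.0 = 3.01

n ≈ 3.01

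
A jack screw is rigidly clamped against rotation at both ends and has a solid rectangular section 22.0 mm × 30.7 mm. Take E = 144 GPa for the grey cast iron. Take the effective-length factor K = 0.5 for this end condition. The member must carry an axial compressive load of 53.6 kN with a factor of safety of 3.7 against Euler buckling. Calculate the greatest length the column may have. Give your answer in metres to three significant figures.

Buckling occurs about the weak axis: I_min = h·b³/12 with b = 22.0 mm (the shorter side).
I_min = 30.7×22.0³/12 = 2.724×10^4 mm⁴
I = 2.724×10^-8 m⁴
Required critical load P_cr = n·P = 3.7 × 53.6 = 198.3 kN = 1.983×10^5 N
From P_cr = π²EI/(K·L)²:  L = (1/K)·√(π²EI/P_cr) = (1/0.5)·√(π²×1.44×10^11×2.724×10^-8/1.983×10^5)
L = 0.884 m

L_max ≈ 0.884 m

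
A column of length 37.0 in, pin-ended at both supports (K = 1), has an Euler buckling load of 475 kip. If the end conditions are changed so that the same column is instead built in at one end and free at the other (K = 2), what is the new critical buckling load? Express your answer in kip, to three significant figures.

P_cr ≈ 119 kip

P_cr ∝ 1/K², so P_cr,new = P_cr,old × (K_old/K_new)² = 475 × (1/2)²
= 475 × 0.2500 = 119 kip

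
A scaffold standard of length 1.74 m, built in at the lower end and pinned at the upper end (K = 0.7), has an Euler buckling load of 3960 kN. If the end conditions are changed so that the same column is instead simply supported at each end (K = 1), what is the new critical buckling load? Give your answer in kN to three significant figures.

P_cr ∝ 1/K², so P_cr,new = P_cr,old × (K_old/K_new)² = 3960 × (0.7/1)²
= 3960 × 0.4900 = 1940 kN

P_cr ≈ 1940 kN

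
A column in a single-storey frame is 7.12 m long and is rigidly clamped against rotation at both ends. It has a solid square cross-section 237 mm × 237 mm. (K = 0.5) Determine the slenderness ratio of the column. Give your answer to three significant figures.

For a square r = a/√12 = 237/√12 = 68.42 mm
L_e = K·L = 0.5 × 7.12 m = 3.560 m = 3560.0 mm
λ = L_e / r_min = 3560.0 / 68.42 = 52.0

λ ≈ 52.0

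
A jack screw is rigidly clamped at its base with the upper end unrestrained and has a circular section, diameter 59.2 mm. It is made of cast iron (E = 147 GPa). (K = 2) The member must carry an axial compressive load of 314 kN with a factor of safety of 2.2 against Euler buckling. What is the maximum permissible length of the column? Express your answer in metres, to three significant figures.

I = πd⁴/64 = π×59.2⁴/64 = 6.029×10^5 mm⁴
I = 6.029×10^-7 m⁴
Required critical load P_cr = n·P = 2.2 × 314 = 690.8 kN = 6.908×10^5 N
From P_cr = π²EI/(K·L)²:  L = (1/K)·√(π²EI/P_cr) = (1/2)·√(π²×1.47×10^11×6.029×10^-7/6.908×10^5)
L = 0.563 m

L_max ≈ 0.563 m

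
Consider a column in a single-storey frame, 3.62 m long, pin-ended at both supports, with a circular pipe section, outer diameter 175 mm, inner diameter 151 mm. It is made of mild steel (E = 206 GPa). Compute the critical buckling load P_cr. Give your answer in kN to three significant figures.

d_o = 175 mm, d_i = 151 mm
I = π(d_o⁴ − d_i⁴)/64 = π(175⁴ − 151.0⁴)/64 = 2.052×10^7 mm⁴
I = 2.052×10^7 mm⁴ = 2.052×10^-5 m⁴
Effective length L_e = K·L = 1 × 3.62 = 3.620 m
P_cr = π²EI / L_e² = π² × 206×10⁹ × 2.052×10^-5 / 3.620² = 3.183×10^6 N

P_cr ≈ 3180 kN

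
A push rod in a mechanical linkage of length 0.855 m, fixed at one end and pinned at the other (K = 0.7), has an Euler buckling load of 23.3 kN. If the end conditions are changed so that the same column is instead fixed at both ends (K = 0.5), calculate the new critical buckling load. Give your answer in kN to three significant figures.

P_cr ≈ 45.7 kN

P_cr ∝ 1/K², so P_cr,new = P_cr,old × (K_old/K_new)² = 23.3 × (0.7/0.5)²
= 23.3 × 1.960 = 45.7 kN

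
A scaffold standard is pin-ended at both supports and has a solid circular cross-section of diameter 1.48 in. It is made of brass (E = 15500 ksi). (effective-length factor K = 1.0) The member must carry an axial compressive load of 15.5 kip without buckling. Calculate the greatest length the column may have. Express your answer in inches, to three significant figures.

L_max ≈ 48.2 in

I = πd⁴/64 = π×1.48⁴/64 = 0.2355 in⁴
At the buckling limit P_cr = P = 1.550×10^4 lb
From P_cr = π²EI/(K·L)²:  L = (1/K)·√(π²EI/P_cr) = (1/1)·√(π²×1.55×10^7×0.2355/1.550×10^4)
L = 48.2 in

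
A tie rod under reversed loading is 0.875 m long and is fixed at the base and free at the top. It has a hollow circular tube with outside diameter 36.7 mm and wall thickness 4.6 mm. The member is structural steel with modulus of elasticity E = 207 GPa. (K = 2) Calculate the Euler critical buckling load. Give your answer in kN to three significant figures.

Inner diameter d_i = 36.7 − 2×4.6 = 27.50 mm
I = π(d_o⁴ − d_i⁴)/64 = π(36.7⁴ − 27.50⁴)/64 = 6.098×10^4 mm⁴
I = 6.098×10^4 mm⁴ = 6.098×10^-8 m⁴
Effective length L_e = K·L = 2 × 0.875 = 1.750 m
P_cr = π²EI / L_e² = π² × 207×10⁹ × 6.098×10^-8 / 1.750² = 4.068×10^4 N

P_cr ≈ 40.7 kN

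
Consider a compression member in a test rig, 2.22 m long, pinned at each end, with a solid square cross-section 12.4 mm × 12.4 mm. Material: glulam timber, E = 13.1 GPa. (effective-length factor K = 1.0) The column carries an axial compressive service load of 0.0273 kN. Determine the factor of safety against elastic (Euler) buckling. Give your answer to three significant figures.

n ≈ 1.89

I = a⁴/12 = 12.4⁴/12 = 1.970×10^3 mm⁴
I = 1.970×10^3 mm⁴ = 1.970×10^-9 m⁴
Effective length L_e = K·L = 1 × 2.22 = 2.220 m
P_cr = π²EI / L_e² = π² × 13.1×10⁹ × 1.970×10^-9 / 2.220² = 51.69 N
Factor of safety n = P_cr / P = 0.051686 / 0.0273 = 1.89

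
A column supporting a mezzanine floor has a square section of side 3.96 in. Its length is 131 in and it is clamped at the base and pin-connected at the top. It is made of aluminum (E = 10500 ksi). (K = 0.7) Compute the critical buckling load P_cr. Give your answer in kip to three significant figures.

P_cr ≈ 253 kip

I = a⁴/12 = 3.96⁴/12 = 20.49 in⁴
Effective length L_e = K·L = 0.7 × 131 = 91.70 in
P_cr = π²EI / L_e² = π² × 10500×10³ × 20.49 / 91.70² = 2.526×10^5 lb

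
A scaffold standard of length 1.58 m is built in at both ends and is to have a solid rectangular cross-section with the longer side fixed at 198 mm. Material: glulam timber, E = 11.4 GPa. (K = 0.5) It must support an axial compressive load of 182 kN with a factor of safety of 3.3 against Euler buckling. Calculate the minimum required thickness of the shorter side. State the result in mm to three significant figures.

b ≈ 58.7 mm

Required P_cr = n·P = 3.3 × 182 = 600.6 kN
L_e = K·L = 0.5 × 1.58 = 0.7900 m
Required I = P_cr·L_e²/(π²E) = 6.006×10^5 × 0.7900² / (π² × 1.14×10^10) = 3.331×10^-6 m⁴
I_req = 3.331×10^6 mm⁴
Rectangle, weak axis: I_min = h·b³/12 with h = 198 mm fixed  ⇒  b = (12I/h)^(1/3) = 58.7 mm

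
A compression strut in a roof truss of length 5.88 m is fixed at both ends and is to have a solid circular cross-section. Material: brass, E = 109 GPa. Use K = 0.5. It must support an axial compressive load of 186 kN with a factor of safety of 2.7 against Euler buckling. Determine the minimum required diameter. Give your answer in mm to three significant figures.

Required P_cr = n·P = 2.7 × 186 = 502.2 kN
L_e = K·L = 0.5 × 5.88 = 2.940 m
Required I = P_cr·L_e²/(π²E) = 5.022×10^5 × 2.940² / (π² × 1.09×10^11) = 4.035×10^-6 m⁴
I_req = 4.035×10^6 mm⁴
Solid circle: I = πd⁴/64  ⇒  d = (64I/π)^(1/4) = (64×4.035×10^6/π)^(1/4) = 95.2 mm

d ≈ 95.2 mm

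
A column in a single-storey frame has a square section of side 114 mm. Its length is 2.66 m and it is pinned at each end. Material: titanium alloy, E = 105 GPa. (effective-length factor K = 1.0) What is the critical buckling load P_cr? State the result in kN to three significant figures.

P_cr ≈ 2060 kN

I = a⁴/12 = 114⁴/12 = 1.407×10^7 mm⁴
I = 1.407×10^7 mm⁴ = 1.407×10^-5 m⁴
Effective length L_e = K·L = 1 × 2.66 = 2.660 m
P_cr = π²EI / L_e² = π² × 105×10⁹ × 1.407×10^-5 / 2.660² = 2.061×10^6 N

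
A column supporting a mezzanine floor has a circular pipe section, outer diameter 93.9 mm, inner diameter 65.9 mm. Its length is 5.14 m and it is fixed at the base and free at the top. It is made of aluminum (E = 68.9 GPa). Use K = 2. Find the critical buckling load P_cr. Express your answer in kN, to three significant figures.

d_o = 93.9 mm, d_i = 65.9 mm
I = π(d_o⁴ − d_i⁴)/64 = π(93.9⁴ − 65.90⁴)/64 = 2.890×10^6 mm⁴
I = 2.890×10^6 mm⁴ = 2.890×10^-6 m⁴
Effective length L_e = K·L = 2 × 5.14 = 10.28 m
P_cr = π²EI / L_e² = π² × 68.9×10⁹ × 2.890×10^-6 / 10.28² = 1.860×10^4 N

P_cr ≈ 18.6 kN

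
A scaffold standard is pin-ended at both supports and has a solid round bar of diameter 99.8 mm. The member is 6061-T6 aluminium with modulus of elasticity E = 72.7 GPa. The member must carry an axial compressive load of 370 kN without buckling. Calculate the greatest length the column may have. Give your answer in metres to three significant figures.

I = πd⁴/64 = π×99.8⁴/64 = 4.870×10^6 mm⁴
I = 4.870×10^-6 m⁴
At the buckling limit P_cr = P = 3.700×10^5 N
From P_cr = π²EI/(K·L)²:  L = (1/K)·√(π²EI/P_cr) = (1/1)·√(π²×7.27×10^10×4.870×10^-6/3.700×10^5)
L = 3.07 m

L_max ≈ 3.07 m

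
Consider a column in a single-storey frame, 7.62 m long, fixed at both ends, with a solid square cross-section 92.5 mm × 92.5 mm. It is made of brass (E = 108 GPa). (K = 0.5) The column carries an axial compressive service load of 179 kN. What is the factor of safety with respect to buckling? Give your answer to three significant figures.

I = a⁴/12 = 92.5⁴/12 = 6.101×10^6 mm⁴
I = 6.101×10^6 mm⁴ = 6.101×10^-6 m⁴
Effective length L_e = K·L = 0.5 × 7.62 = 3.810 m
P_cr = π²EI / L_e² = π² × 108×10⁹ × 6.101×10^-6 / 3.810² = 4.480×10^5 N
Factor of safety n = P_cr / P = 447.98 / 179 = 2.50

n ≈ 2.50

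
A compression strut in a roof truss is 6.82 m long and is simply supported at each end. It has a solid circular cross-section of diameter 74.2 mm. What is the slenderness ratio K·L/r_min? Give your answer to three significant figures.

λ ≈ 368

For a solid circle r = d/4 = 74.2/4 = 18.55 mm
L_e = K·L = 1 × 6.82 m = 6.820 m = 6820.0 mm
λ = L_e / r_min = 6820.0 / 18.55 = 368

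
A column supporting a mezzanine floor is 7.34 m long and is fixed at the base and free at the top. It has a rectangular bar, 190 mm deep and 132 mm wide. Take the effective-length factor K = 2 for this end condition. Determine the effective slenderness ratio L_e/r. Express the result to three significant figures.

For a rectangle r_min = b/√12 = 132/√12 = 38.11 mm
L_e = K·L = 2 × 7.34 m = 14.68 m = 14680 mm
λ = L_e / r_min = 14680 / 38.11 = 385

λ ≈ 385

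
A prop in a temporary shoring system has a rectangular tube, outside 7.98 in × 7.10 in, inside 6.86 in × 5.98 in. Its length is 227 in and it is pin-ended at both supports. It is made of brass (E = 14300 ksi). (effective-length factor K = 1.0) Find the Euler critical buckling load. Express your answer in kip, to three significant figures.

P_cr ≈ 317 kip

Weak-axis I_min = (h_o·b_o³ − h_i·b_i³)/12 with b_o = 7.10, b_i = 5.980 in (shorter outer/inner sides).
I_min = (7.98×7.10³ − 6.860×5.980³)/12 = 115.8 in⁴
Effective length L_e = K·L = 1 × 227 = 227.0 in
P_cr = π²EI / L_e² = π² × 14300×10³ × 115.8 / 227.0² = 3.171×10^5 lb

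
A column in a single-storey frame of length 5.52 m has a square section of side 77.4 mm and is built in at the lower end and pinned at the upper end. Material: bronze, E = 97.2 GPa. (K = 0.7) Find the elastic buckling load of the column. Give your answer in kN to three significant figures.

I = a⁴/12 = 77.4⁴/12 = 2.991×10^6 mm⁴
I = 2.991×10^6 mm⁴ = 2.991×10^-6 m⁴
Effective length L_e = K·L = 0.7 × 5.52 = 3.864 m
P_cr = π²EI / L_e² = π² × 97.2×10⁹ × 2.991×10^-6 / 3.864² = 1.922×10^5 N

P_cr ≈ 192 kN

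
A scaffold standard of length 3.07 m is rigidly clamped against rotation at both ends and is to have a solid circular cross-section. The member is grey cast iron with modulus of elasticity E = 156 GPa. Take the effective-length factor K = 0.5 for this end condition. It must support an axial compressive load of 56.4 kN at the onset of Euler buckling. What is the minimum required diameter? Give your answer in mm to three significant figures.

d ≈ 36.4 mm

L_e = K·L = 0.5 × 3.07 = 1.535 m
Required I = P_cr·L_e²/(π²E) = 5.640×10^4 × 1.535² / (π² × 1.56×10^11) = 8.631×10^-8 m⁴
I_req = 8.631×10^4 mm⁴
Solid circle: I = πd⁴/64  ⇒  d = (64I/π)^(1/4) = (64×8.631×10^4/π)^(1/4) = 36.4 mm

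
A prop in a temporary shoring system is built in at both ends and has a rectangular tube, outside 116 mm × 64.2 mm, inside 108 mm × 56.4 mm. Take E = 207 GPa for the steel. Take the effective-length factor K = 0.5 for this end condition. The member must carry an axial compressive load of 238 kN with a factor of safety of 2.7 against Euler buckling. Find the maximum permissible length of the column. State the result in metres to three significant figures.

L_max ≈ 3.46 m

Weak-axis I_min = (h_o·b_o³ − h_i·b_i³)/12 with b_o = 64.2, b_i = 56.40 mm (shorter outer/inner sides).
I_min = (116×64.2³ − 108.0×56.40³)/12 = 9.432×10^5 mm⁴
I = 9.432×10^-7 m⁴
Required critical load P_cr = n·P = 2.7 × 238 = 642.6 kN = 6.426×10^5 N
From P_cr = π²EI/(K·L)²:  L = (1/K)·√(π²EI/P_cr) = (1/0.5)·√(π²×2.07×10^11×9.432×10^-7/6.426×10^5)
L = 3.46 m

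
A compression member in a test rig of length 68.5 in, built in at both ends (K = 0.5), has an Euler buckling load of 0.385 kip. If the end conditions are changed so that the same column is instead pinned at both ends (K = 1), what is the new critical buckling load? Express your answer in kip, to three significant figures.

P_cr ≈ 0.0962 kip

P_cr ∝ 1/K², so P_cr,new = P_cr,old × (K_old/K_new)² = 0.385 × (0.5/1)²
= 0.385 × 0.2500 = 0.0962 kip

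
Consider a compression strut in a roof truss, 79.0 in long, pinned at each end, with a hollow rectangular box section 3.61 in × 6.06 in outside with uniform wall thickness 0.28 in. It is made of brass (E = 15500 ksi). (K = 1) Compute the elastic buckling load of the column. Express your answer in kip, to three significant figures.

Inner dimensions: h_i = 6.06 − 2×0.28 = 5.500 in, b_i = 3.61 − 2×0.28 = 3.050 in
Weak-axis I_min = (h_o·b_o³ − h_i·b_i³)/12 with b_o = 3.61, b_i = 3.050 in (shorter outer/inner sides).
I_min = (6.06×3.61³ − 5.500×3.050³)/12 = 10.75 in⁴
Effective length L_e = K·L = 1 × 79.0 = 79.00 in
P_cr = π²EI / L_e² = π² × 15500×10³ × 10.75 / 79.00² = 2.636×10^5 lb

P_cr ≈ 264 kip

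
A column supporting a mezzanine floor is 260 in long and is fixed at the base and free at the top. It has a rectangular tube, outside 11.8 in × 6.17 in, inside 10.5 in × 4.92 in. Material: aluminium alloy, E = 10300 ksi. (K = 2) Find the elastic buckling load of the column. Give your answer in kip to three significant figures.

P_cr ≈ 47.7 kip

Weak-axis I_min = (h_o·b_o³ − h_i·b_i³)/12 with b_o = 6.17, b_i = 4.920 in (shorter outer/inner sides).
I_min = (11.8×6.17³ − 10.50×4.920³)/12 = 126.8 in⁴
Effective length L_e = K·L = 2 × 260 = 520.0 in
P_cr = π²EI / L_e² = π² × 10300×10³ × 126.8 / 520.0² = 4.766×10^4 lb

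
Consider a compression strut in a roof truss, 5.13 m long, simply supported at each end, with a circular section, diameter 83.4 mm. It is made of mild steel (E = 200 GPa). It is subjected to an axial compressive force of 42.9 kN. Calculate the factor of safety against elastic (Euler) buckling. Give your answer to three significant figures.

n ≈ 4.15

I = πd⁴/64 = π×83.4⁴/64 = 2.375×10^6 mm⁴
I = 2.375×10^6 mm⁴ = 2.375×10^-6 m⁴
Effective length L_e = K·L = 1 × 5.13 = 5.130 m
P_cr = π²EI / L_e² = π² × 200×10⁹ × 2.375×10^-6 / 5.130² = 1.781×10^5 N
Factor of safety n = P_cr / P = 178.13 / 42.9 = 4.15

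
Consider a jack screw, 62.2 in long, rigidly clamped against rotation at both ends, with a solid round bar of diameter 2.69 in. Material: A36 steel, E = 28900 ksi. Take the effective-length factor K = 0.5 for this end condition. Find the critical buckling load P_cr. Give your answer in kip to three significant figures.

P_cr ≈ 758 kip

I = πd⁴/64 = π×2.69⁴/64 = 2.570 in⁴
Effective length L_e = K·L = 0.5 × 62.2 = 31.10 in
P_cr = π²EI / L_e² = π² × 28900×10³ × 2.570 / 31.10² = 7.580×10^5 lb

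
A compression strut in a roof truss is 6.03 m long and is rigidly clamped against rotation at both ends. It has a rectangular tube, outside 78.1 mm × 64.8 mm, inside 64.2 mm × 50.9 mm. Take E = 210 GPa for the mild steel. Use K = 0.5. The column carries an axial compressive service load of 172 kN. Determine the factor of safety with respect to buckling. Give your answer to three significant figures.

Weak-axis I_min = (h_o·b_o³ − h_i·b_i³)/12 with b_o = 64.8, b_i = 50.90 mm (shorter outer/inner sides).
I_min = (78.1×64.8³ − 64.20×50.90³)/12 = 1.065×10^6 mm⁴
I = 1.065×10^6 mm⁴ = 1.065×10^-6 m⁴
Effective length L_e = K·L = 0.5 × 6.03 = 3.015 m
P_cr = π²EI / L_e² = π² × 210×10⁹ × 1.065×10^-6 / 3.015² = 2.429×10^5 N
Factor of safety n = P_cr / P = 242.91 / 172 = 1.41

n ≈ 1.41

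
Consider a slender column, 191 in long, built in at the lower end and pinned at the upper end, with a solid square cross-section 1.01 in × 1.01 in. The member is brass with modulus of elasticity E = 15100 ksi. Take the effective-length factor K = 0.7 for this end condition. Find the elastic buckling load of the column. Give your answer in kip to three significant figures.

P_cr ≈ 0.723 kip

I = a⁴/12 = 1.01⁴/12 = 8.672×10^-2 in⁴
Effective length L_e = K·L = 0.7 × 191 = 133.7 in
P_cr = π²EI / L_e² = π² × 15100×10³ × 8.672×10^-2 / 133.7² = 723.0 lb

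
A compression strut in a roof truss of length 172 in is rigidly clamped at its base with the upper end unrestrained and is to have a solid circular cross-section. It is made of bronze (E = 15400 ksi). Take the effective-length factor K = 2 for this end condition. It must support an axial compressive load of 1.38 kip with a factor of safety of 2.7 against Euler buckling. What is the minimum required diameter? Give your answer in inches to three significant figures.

d ≈ 2.77 in

Required P_cr = n·P = 2.7 × 1.38 = 3.726 kip
L_e = K·L = 2 × 172 = 344.0 in
Required I = P_cr·L_e²/(π²E) = 3.726×10^3 × 344.0² / (π² × 1.54×10^7) = 2.901 in⁴
Solid circle: I = πd⁴/64  ⇒  d = (64I/π)^(1/4) = (64×2.901/π)^(1/4) = 2.77 in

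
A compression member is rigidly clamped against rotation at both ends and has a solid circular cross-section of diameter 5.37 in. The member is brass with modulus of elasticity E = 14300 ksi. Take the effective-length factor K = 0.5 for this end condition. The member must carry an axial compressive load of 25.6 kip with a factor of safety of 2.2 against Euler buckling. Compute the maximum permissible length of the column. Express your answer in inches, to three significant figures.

L_max ≈ 640 in

I = πd⁴/64 = π×5.37⁴/64 = 40.82 in⁴
Required critical load P_cr = n·P = 2.2 × 25.6 = 56.32 kip = 5.632×10^4 lb
From P_cr = π²EI/(K·L)²:  L = (1/K)·√(π²EI/P_cr) = (1/0.5)·√(π²×1.43×10^7×40.82/5.632×10^4)
L = 640 in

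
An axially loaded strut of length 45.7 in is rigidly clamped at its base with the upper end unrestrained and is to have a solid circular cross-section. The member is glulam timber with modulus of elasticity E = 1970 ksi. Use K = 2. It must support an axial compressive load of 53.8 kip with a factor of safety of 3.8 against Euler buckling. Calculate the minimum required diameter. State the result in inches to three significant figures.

d ≈ 6.50 in

Required P_cr = n·P = 3.8 × 53.8 = 204.4 kip
L_e = K·L = 2 × 45.7 = 91.40 in
Required I = P_cr·L_e²/(π²E) = 2.044×10^5 × 91.40² / (π² × 1.97×10^6) = 87.84 in⁴
Solid circle: I = πd⁴/64  ⇒  d = (64I/π)^(1/4) = (64×87.84/π)^(1/4) = 6.50 in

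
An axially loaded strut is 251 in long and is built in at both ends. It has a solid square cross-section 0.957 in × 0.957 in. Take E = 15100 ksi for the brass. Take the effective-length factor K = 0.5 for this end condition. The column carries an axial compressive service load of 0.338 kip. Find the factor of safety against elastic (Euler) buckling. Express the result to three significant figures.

n ≈ 1.96

I = a⁴/12 = 0.957⁴/12 = 6.990×10^-2 in⁴
Effective length L_e = K·L = 0.5 × 251 = 125.5 in
P_cr = π²EI / L_e² = π² × 15100×10³ × 6.990×10^-2 / 125.5² = 661.4 lb
Factor of safety n = P_cr / P = 0.66139 / 0.338 = 1.96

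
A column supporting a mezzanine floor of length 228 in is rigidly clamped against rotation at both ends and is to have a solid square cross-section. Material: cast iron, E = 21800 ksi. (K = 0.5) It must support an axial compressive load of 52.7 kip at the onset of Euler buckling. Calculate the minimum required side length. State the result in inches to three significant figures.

L_e = K·L = 0.5 × 228 = 114.0 in
Required I = P_cr·L_e²/(π²E) = 5.270×10^4 × 114.0² / (π² × 2.18×10^7) = 3.183 in⁴
Solid square: I = a⁴/12  ⇒  a = (12I)^(1/4) = (12×3.183)^(1/4) = 2.49 in

a ≈ 2.49 in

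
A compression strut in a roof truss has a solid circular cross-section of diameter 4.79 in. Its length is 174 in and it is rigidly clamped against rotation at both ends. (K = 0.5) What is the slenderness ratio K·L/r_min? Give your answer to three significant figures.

For a solid circle r = d/4 = 4.79/4 = 1.198 in
L_e = K·L = 0.5 × 174 = 87.00 in
λ = L_e / r_min = 87.000 / 1.198 = 72.7

λ ≈ 72.7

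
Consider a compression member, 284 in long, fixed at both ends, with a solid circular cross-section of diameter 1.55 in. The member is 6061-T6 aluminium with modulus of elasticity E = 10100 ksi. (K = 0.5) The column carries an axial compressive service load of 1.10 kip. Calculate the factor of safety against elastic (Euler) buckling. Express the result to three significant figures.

I = πd⁴/64 = π×1.55⁴/64 = 0.2833 in⁴
Effective length L_e = K·L = 0.5 × 284 = 142.0 in
P_cr = π²EI / L_e² = π² × 10100×10³ × 0.2833 / 142.0² = 1.401×10^3 lb
Factor of safety n = P_cr / P = 1.4007 / 1.10 = 1.27

n ≈ 1.27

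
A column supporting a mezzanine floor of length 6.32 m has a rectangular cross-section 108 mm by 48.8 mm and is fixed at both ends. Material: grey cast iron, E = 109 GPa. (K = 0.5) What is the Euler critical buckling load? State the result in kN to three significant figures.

P_cr ≈ 113 kN

Buckling occurs about the weak axis: I_min = h·b³/12 with b = 48.8 mm (the shorter side).
I_min = 108×48.8³/12 = 1.046×10^6 mm⁴
I = 1.046×10^6 mm⁴ = 1.046×10^-6 m⁴
Effective length L_e = K·L = 0.5 × 6.32 = 3.160 m
P_cr = π²EI / L_e² = π² × 109×10⁹ × 1.046×10^-6 / 3.160² = 1.127×10^5 N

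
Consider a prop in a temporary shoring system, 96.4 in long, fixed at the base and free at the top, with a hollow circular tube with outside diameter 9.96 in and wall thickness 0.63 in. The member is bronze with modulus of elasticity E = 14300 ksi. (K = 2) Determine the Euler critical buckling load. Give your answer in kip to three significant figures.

P_cr ≈ 766 kip

Inner diameter d_i = 9.96 − 2×0.63 = 8.700 in
I = π(d_o⁴ − d_i⁴)/64 = π(9.96⁴ − 8.700⁴)/64 = 201.8 in⁴
Effective length L_e = K·L = 2 × 96.4 = 192.8 in
P_cr = π²EI / L_e² = π² × 14300×10³ × 201.8 / 192.8² = 7.664×10^5 lb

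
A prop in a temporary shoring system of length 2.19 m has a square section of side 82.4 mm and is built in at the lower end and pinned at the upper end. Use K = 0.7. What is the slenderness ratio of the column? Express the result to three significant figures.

For a square r = a/√12 = 82.4/√12 = 23.79 mm
L_e = K·L = 0.7 × 2.19 m = 1.533 m = 1533.0 mm
λ = L_e / r_min = 1533.0 / 23.79 = 64.4

λ ≈ 64.4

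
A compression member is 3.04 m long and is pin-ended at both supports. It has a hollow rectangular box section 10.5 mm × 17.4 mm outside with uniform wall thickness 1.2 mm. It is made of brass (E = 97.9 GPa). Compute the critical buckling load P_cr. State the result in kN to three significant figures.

Inner dimensions: h_i = 17.4 − 2×1.2 = 15.00 mm, b_i = 10.5 − 2×1.2 = 8.100 mm
Weak-axis I_min = (h_o·b_o³ − h_i·b_i³)/12 with b_o = 10.5, b_i = 8.100 mm (shorter outer/inner sides).
I_min = (17.4×10.5³ − 15.00×8.100³)/12 = 1.014×10^3 mm⁴
I = 1.014×10^3 mm⁴ = 1.014×10^-9 m⁴
Effective length L_e = K·L = 1 × 3.04 = 3.040 m
P_cr = π²EI / L_e² = π² × 97.9×10⁹ × 1.014×10^-9 / 3.040² = 106.0 N

P_cr ≈ 0.106 kN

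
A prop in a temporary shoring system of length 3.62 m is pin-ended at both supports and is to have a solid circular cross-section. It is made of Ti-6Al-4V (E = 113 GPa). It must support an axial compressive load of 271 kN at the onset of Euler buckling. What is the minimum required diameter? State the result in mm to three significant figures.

d ≈ 89.7 mm

L_e = K·L = 1 × 3.62 = 3.620 m
Required I = P_cr·L_e²/(π²E) = 2.710×10^5 × 3.620² / (π² × 1.13×10^11) = 3.184×10^-6 m⁴
I_req = 3.184×10^6 mm⁴
Solid circle: I = πd⁴/64  ⇒  d = (64I/π)^(1/4) = (64×3.184×10^6/π)^(1/4) = 89.7 mm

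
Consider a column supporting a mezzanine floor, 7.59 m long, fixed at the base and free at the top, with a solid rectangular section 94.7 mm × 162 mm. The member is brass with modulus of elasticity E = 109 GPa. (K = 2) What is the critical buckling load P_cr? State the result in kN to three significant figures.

Buckling occurs about the weak axis: I_min = h·b³/12 with b = 94.7 mm (the shorter side).
I_min = 162×94.7³/12 = 1.147×10^7 mm⁴
I = 1.147×10^7 mm⁴ = 1.147×10^-5 m⁴
Effective length L_e = K·L = 2 × 7.59 = 15.18 m
P_cr = π²EI / L_e² = π² × 109×10⁹ × 1.147×10^-5 / 15.18² = 5.353×10^4 N

P_cr ≈ 53.5 kN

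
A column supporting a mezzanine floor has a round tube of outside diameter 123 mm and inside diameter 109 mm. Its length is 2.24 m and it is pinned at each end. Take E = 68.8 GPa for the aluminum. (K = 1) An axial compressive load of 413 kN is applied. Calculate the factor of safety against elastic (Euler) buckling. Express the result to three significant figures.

d_o = 123 mm, d_i = 109 mm
I = π(d_o⁴ − d_i⁴)/64 = π(123⁴ − 109.0⁴)/64 = 4.306×10^6 mm⁴
I = 4.306×10^6 mm⁴ = 4.306×10^-6 m⁴
Effective length L_e = K·L = 1 × 2.24 = 2.240 m
P_cr = π²EI / L_e² = π² × 68.8×10⁹ × 4.306×10^-6 / 2.240² = 5.828×10^5 N
Factor of safety n = P_cr / P = 582.78 / 413 = 1.41

n ≈ 1.41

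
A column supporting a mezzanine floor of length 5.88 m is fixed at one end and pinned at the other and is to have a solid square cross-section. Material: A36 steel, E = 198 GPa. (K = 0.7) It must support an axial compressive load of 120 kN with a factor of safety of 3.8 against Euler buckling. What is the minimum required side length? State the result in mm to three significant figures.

Required P_cr = n·P = 3.8 × 120 = 456.0 kN
L_e = K·L = 0.7 × 5.88 = 4.116 m
Required I = P_cr·L_e²/(π²E) = 4.560×10^5 × 4.116² / (π² × 1.98×10^11) = 3.953×10^-6 m⁴
I_req = 3.953×10^6 mm⁴
Solid square: I = a⁴/12  ⇒  a = (12I)^(1/4) = (12×3.953×10^6)^(1/4) = 83.0 mm

a ≈ 83.0 mm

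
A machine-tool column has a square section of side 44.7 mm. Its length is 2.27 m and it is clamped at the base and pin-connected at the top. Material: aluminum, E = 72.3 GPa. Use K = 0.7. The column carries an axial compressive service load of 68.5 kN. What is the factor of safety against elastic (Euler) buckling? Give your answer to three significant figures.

n ≈ 1.37

I = a⁴/12 = 44.7⁴/12 = 3.327×10^5 mm⁴
I = 3.327×10^5 mm⁴ = 3.327×10^-7 m⁴
Effective length L_e = K·L = 0.7 × 2.27 = 1.589 m
P_cr = π²EI / L_e² = π² × 72.3×10⁹ × 3.327×10^-7 / 1.589² = 9.402×10^4 N
Factor of safety n = P_cr / P = 94.024 / 68.5 = 1.37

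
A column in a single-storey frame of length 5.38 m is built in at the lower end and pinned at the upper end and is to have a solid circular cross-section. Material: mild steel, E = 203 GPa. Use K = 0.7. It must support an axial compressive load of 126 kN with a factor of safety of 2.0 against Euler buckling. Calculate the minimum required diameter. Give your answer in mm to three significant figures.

d ≈ 77.6 mm

Required P_cr = n·P = 2.0 × 126 = 252.0 kN
L_e = K·L = 0.7 × 5.38 = 3.766 m
Required I = P_cr·L_e²/(π²E) = 2.520×10^5 × 3.766² / (π² × 2.03×10^11) = 1.784×10^-6 m⁴
I_req = 1.784×10^6 mm⁴
Solid circle: I = πd⁴/64  ⇒  d = (64I/π)^(1/4) = (64×1.784×10^6/π)^(1/4) = 77.6 mm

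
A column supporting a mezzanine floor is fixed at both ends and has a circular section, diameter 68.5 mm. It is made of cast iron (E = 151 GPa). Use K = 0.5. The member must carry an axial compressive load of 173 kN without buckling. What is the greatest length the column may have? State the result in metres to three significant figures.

L_max ≈ 6.10 m

I = πd⁴/64 = π×68.5⁴/64 = 1.081×10^6 mm⁴
I = 1.081×10^-6 m⁴
At the buckling limit P_cr = P = 1.730×10^5 N
From P_cr = π²EI/(K·L)²:  L = (1/K)·√(π²EI/P_cr) = (1/0.5)·√(π²×1.51×10^11×1.081×10^-6/1.730×10^5)
L = 6.10 m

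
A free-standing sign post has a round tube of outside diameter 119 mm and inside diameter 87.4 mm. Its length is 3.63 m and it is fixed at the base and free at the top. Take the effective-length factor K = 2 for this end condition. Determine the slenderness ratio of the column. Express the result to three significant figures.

λ ≈ 197

d_o = 119 mm, d_i = 87.4 mm
I = π(d_o⁴ − d_i⁴)/64 = π(119⁴ − 87.40⁴)/64 = 6.979×10^6 mm⁴
A = 5.123×10^3 mm²;  r_min = √(I/A) = √(6.979×10^6/5.123×10^3) = 36.91 mm
L_e = K·L = 2 × 3.63 m = 7.260 m = 7260.0 mm
λ = L_e / r_min = 7260.0 / 36.91 = 197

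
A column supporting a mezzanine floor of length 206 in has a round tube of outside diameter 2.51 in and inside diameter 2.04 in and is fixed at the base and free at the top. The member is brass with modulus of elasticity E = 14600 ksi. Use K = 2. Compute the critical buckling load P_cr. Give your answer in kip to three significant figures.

P_cr ≈ 0.932 kip

d_o = 2.51 in, d_i = 2.04 in
I = π(d_o⁴ − d_i⁴)/64 = π(2.51⁴ − 2.040⁴)/64 = 1.098 in⁴
Effective length L_e = K·L = 2 × 206 = 412.0 in
P_cr = π²EI / L_e² = π² × 14600×10³ × 1.098 / 412.0² = 932.3 lb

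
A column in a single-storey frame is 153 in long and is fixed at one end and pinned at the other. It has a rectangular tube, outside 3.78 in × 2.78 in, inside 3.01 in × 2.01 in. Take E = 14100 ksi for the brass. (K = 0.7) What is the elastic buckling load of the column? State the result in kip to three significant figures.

Weak-axis I_min = (h_o·b_o³ − h_i·b_i³)/12 with b_o = 2.78, b_i = 2.010 in (shorter outer/inner sides).
I_min = (3.78×2.78³ − 3.010×2.010³)/12 = 4.731 in⁴
Effective length L_e = K·L = 0.7 × 153 = 107.1 in
P_cr = π²EI / L_e² = π² × 14100×10³ × 4.731 / 107.1² = 5.740×10^4 lb

P_cr ≈ 57.4 kip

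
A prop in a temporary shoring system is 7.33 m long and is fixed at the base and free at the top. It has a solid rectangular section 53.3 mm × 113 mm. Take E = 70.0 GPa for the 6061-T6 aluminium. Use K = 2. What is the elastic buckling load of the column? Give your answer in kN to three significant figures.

P_cr ≈ 4.58 kN

Buckling occurs about the weak axis: I_min = h·b³/12 with b = 53.3 mm (the shorter side).
I_min = 113×53.3³/12 = 1.426×10^6 mm⁴
I = 1.426×10^6 mm⁴ = 1.426×10^-6 m⁴
Effective length L_e = K·L = 2 × 7.33 = 14.66 m
P_cr = π²EI / L_e² = π² × 70.0×10⁹ × 1.426×10^-6 / 14.66² = 4.584×10^3 N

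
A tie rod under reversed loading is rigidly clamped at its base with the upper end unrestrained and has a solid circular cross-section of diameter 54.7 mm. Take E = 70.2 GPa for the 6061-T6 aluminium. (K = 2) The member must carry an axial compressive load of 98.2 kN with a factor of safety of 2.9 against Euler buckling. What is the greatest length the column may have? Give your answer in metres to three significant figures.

L_max ≈ 0.517 m

I = πd⁴/64 = π×54.7⁴/64 = 4.395×10^5 mm⁴
I = 4.395×10^-7 m⁴
Required critical load P_cr = n·P = 2.9 × 98.2 = 284.8 kN = 2.848×10^5 N
From P_cr = π²EI/(K·L)²:  L = (1/K)·√(π²EI/P_cr) = (1/2)·√(π²×7.02×10^10×4.395×10^-7/2.848×10^5)
L = 0.517 m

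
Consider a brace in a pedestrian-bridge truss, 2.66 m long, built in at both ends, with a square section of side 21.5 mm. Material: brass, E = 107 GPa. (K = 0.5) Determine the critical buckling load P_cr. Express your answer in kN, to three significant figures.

I = a⁴/12 = 21.5⁴/12 = 1.781×10^4 mm⁴
I = 1.781×10^4 mm⁴ = 1.781×10^-8 m⁴
Effective length L_e = K·L = 0.5 × 2.66 = 1.330 m
P_cr = π²EI / L_e² = π² × 107×10⁹ × 1.781×10^-8 / 1.330² = 1.063×10^4 N

P_cr ≈ 10.6 kN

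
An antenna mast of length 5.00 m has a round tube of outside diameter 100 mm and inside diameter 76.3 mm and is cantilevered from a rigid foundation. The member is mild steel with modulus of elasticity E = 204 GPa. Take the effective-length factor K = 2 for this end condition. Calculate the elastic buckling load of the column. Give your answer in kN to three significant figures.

d_o = 100 mm, d_i = 76.3 mm
I = π(d_o⁴ − d_i⁴)/64 = π(100⁴ − 76.30⁴)/64 = 3.245×10^6 mm⁴
I = 3.245×10^6 mm⁴ = 3.245×10^-6 m⁴
Effective length L_e = K·L = 2 × 5.00 = 10.00 m
P_cr = π²EI / L_e² = π² × 204×10⁹ × 3.245×10^-6 / 10.00² = 6.534×10^4 N

P_cr ≈ 65.3 kN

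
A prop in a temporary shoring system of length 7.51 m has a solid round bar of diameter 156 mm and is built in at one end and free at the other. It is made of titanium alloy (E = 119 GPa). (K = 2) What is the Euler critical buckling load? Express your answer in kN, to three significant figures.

P_cr ≈ 151 kN

I = πd⁴/64 = π×156⁴/64 = 2.907×10^7 mm⁴
I = 2.907×10^7 mm⁴ = 2.907×10^-5 m⁴
Effective length L_e = K·L = 2 × 7.51 = 15.02 m
P_cr = π²EI / L_e² = π² × 119×10⁹ × 2.907×10^-5 / 15.02² = 1.513×10^5 N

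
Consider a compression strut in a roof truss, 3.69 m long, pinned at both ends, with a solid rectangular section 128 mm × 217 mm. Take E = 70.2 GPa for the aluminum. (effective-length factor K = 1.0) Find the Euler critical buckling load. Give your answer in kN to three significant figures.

Buckling occurs about the weak axis: I_min = h·b³/12 with b = 128 mm (the shorter side).
I_min = 217×128³/12 = 3.792×10^7 mm⁴
I = 3.792×10^7 mm⁴ = 3.792×10^-5 m⁴
Effective length L_e = K·L = 1 × 3.69 = 3.690 m
P_cr = π²EI / L_e² = π² × 70.2×10⁹ × 3.792×10^-5 / 3.690² = 1.930×10^6 N

P_cr ≈ 1930 kN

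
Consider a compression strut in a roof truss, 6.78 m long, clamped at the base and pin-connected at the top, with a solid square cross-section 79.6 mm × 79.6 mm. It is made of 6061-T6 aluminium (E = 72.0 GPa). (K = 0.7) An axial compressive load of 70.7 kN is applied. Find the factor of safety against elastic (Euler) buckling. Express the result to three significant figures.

n ≈ 1.49

I = a⁴/12 = 79.6⁴/12 = 3.346×10^6 mm⁴
I = 3.346×10^6 mm⁴ = 3.346×10^-6 m⁴
Effective length L_e = K·L = 0.7 × 6.78 = 4.746 m
P_cr = π²EI / L_e² = π² × 72.0×10⁹ × 3.346×10^-6 / 4.746² = 1.055×10^5 N
Factor of safety n = P_cr / P = 105.55 / 70.7 = 1.49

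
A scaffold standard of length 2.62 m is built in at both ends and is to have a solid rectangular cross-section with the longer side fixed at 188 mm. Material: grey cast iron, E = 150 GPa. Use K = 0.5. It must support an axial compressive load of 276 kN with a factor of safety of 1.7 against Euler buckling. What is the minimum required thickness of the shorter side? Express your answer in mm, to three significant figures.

b ≈ 32.6 mm

Required P_cr = n·P = 1.7 × 276 = 469.2 kN
L_e = K·L = 0.5 × 2.62 = 1.310 m
Required I = P_cr·L_e²/(π²E) = 4.692×10^5 × 1.310² / (π² × 1.50×10^11) = 5.439×10^-7 m⁴
I_req = 5.439×10^5 mm⁴
Rectangle, weak axis: I_min = h·b³/12 with h = 188 mm fixed  ⇒  b = (12I/h)^(1/3) = 32.6 mm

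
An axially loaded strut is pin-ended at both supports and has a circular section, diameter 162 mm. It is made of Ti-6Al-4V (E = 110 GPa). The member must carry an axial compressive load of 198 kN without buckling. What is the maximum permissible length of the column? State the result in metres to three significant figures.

L_max ≈ 13.6 m

I = πd⁴/64 = π×162⁴/64 = 3.381×10^7 mm⁴
I = 3.381×10^-5 m⁴
At the buckling limit P_cr = P = 1.980×10^5 N
From P_cr = π²EI/(K·L)²:  L = (1/K)·√(π²EI/P_cr) = (1/1)·√(π²×1.10×10^11×3.381×10^-5/1.980×10^5)
L = 13.6 m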